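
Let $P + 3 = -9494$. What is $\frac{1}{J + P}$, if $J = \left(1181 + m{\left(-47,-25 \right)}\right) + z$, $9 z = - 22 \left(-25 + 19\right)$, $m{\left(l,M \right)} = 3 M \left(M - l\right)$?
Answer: $- \frac{3}{29854} \approx -0.00010049$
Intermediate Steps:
$P = -9497$ ($P = -3 - 9494 = -9497$)
$m{\left(l,M \right)} = 3 M \left(M - l\right)$
$z = \frac{44}{3}$ ($z = \frac{\left(-22\right) \left(-25 + 19\right)}{9} = \frac{\left(-22\right) \left(-6\right)}{9} = \frac{1}{9} \cdot 132 = \frac{44}{3} \approx 14.667$)
$J = - \frac{1363}{3}$ ($J = \left(1181 + 3 \left(-25\right) \left(-25 - -47\right)\right) + \frac{44}{3} = \left(1181 + 3 \left(-25\right) \left(-25 + 47\right)\right) + \frac{44}{3} = \left(1181 + 3 \left(-25\right) 22\right) + \frac{44}{3} = \left(1181 - 1650\right) + \frac{44}{3} = -469 + \frac{44}{3} = - \frac{1363}{3} \approx -454.33$)
$\frac{1}{J + P} = \frac{1}{- \frac{1363}{3} - 9497} = \frac{1}{- \frac{29854}{3}} = - \frac{3}{29854}$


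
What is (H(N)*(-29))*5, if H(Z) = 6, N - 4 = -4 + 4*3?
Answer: -870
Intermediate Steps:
N = 12 (N = 4 + (-4 + 4*3) = 4 + (-4 + 12) = 4 + 8 = 12)
(H(N)*(-29))*5 = (6*(-29))*5 = -174*5 = -870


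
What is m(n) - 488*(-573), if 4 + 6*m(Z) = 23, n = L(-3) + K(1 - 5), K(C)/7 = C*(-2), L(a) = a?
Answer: 1677763/6 ≈ 2.7963e+5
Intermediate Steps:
K(C) = -14*C (K(C) = 7*(C*(-2)) = 7*(-2*C) = -14*C)
n = 53 (n = -3 - 14*(1 - 5) = -3 - 14*(-4) = -3 + 56 = 53)
m(Z) = 19/6 (m(Z) = -⅔ + (⅙)*23 = -⅔ + 23/6 = 19/6)
m(n) - 488*(-573) = 19/6 - 488*(-573) = 19/6 + 279624 = 1677763/6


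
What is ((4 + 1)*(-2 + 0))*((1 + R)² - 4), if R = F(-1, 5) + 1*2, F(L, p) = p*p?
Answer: -7800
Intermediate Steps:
F(L, p) = p²
R = 27 (R = 5² + 1*2 = 25 + 2 = 27)
((4 + 1)*(-2 + 0))*((1 + R)² - 4) = ((4 + 1)*(-2 + 0))*((1 + 27)² - 4) = (5*(-2))*(28² - 4) = -10*(784 - 4) = -10*780 = -7800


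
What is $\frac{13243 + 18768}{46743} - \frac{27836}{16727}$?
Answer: $- \frac{765690151}{781870161} \approx -0.97931$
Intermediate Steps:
$\frac{13243 + 18768}{46743} - \frac{27836}{16727} = 32011 \cdot \frac{1}{46743} - \frac{27836}{16727} = \frac{32011}{46743} - \frac{27836}{16727} = - \frac{765690151}{781870161}$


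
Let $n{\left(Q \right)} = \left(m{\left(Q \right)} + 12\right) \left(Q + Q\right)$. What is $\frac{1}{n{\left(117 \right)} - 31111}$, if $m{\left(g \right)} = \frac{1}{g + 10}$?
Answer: $- \frac{127}{3594247} \approx -3.5334 \cdot 10^{-5}$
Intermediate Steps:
$m{\left(g \right)} = \frac{1}{10 + g}$
$n{\left(Q \right)} = 2 Q \left(12 + \frac{1}{10 + Q}\right)$ ($n{\left(Q \right)} = \left(\frac{1}{10 + Q} + 12\right) \left(Q + Q\right) = \left(12 + \frac{1}{10 + Q}\right) 2 Q = 2 Q \left(12 + \frac{1}{10 + Q}\right)$)
$\frac{1}{n{\left(117 \right)} - 31111} = \frac{1}{2 \cdot 117 \frac{1}{10 + 117} \left(121 + 12 \cdot 117\right) - 31111} = \frac{1}{2 \cdot 117 \cdot \frac{1}{127} \left(121 + 1404\right) - 31111} = \frac{1}{2 \cdot 117 \cdot \frac{1}{127} \cdot 1525 - 31111} = \frac{1}{\frac{356850}{127} - 31111} = \frac{1}{- \frac{3594247}{127}} = - \frac{127}{3594247}$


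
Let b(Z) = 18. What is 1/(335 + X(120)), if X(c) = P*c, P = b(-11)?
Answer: 1/2495 ≈ 0.00040080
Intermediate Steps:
P = 18
X(c) = 18*c
1/(335 + X(120)) = 1/(335 + 18*120) = 1/(335 + 2160) = 1/2495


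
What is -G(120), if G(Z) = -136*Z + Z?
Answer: 16200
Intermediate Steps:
G(Z) = -135*Z
-G(120) = -(-135)*120 = -1*(-16200) = 16200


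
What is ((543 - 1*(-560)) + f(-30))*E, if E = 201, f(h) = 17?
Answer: 225120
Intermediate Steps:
((543 - 1*(-560)) + f(-30))*E = ((543 - 1*(-560)) + 17)*201 = ((543 + 560) + 17)*201 = (1103 + 17)*201 = 1120*201 = 225120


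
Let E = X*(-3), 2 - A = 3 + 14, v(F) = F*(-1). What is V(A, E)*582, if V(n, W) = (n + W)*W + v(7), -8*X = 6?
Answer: -166161/8 ≈ -20770.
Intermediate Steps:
X = -¾ (X = -⅛*6 = -¾ ≈ -0.75000)
v(F) = -F
A = -15 (A = 2 - (3 + 14) = 2 - 1*17 = 2 - 17 = -15)
E = 9/4 (E = -¾*(-3) = 9/4 ≈ 2.2500)
V(n, W) = -7 + W*(W + n) (V(n, W) = (n + W)*W - 1*7 = (W + n)*W - 7 = W*(W + n) - 7 = -7 + W*(W + n))
V(A, E)*582 = (-7 + (9/4)² + (9/4)*(-15))*582 = (-7 + 81/16 - 135/4)*582 = -571/16*582 = -166161/8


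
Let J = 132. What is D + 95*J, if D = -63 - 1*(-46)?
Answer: 12523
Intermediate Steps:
D = -17 (D = -63 + 46 = -17)
D + 95*J = -17 + 95*132 = -17 + 12540 = 12523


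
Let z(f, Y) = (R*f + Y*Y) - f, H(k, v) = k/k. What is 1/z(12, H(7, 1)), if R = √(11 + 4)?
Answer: 11/2039 + 12*√15/2039 ≈ 0.028188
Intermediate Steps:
R = √15 ≈ 3.8730
H(k, v) = 1
z(f, Y) = Y² - f + f*√15 (z(f, Y) = (√15*f + Y*Y) - f = (f*√15 + Y²) - f = (Y² + f*√15) - f = Y² - f + f*√15)
1/z(12, H(7, 1)) = 1/(1² - 1*12 + 12*√15) = 1/(1 - 12 + 12*√15) = 1/(-11 + 12*√15)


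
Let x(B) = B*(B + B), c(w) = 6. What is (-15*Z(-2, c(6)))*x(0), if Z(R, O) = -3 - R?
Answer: 0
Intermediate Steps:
x(B) = 2*B² (x(B) = B*(2*B) = 2*B²)
(-15*Z(-2, c(6)))*x(0) = (-15*(-3 - 1*(-2)))*(2*0²) = (-15*(-3 + 2))*(2*0) = -15*(-1)*0 = 15*0 = 0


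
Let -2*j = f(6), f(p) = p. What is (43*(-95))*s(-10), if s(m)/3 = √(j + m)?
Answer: -12255*I*√13 ≈ -44186.0*I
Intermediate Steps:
j = -3 (j = -½*6 = -3)
s(m) = 3*√(-3 + m)
(43*(-95))*s(-10) = (43*(-95))*(3*√(-3 - 10)) = -12255*√(-13) = -12255*I*√13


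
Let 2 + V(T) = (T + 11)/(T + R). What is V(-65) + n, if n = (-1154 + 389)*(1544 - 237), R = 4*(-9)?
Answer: -100985503/101 ≈ -9.9986e+5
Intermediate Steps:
R = -36
n = -999855 (n = -765*1307 = -999855)
V(T) = -2 + (11 + T)/(-36 + T) (V(T) = -2 + (T + 11)/(T - 36) = -2 + (11 + T)/(-36 + T))
V(-65) + n = (83 - 1*(-65))/(-36 - 65) - 999855 = (83 + 65)/(-101) - 999855 = -1/101*148 - 999855 = -148/101 - 999855 = -100985503/101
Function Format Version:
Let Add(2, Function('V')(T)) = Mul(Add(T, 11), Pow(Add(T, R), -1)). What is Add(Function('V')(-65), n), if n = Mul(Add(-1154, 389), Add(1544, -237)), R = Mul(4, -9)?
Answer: Rational(-100985503, 101) ≈ -9.9986e+5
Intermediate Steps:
R = -36
n = -999855 (n = Mul(-765, 1307) = -999855)
Function('V')(T) = Add(-2, Mul(Pow(Add(-36, T), -1), Add(11, T))) (Function('V')(T) = Add(-2, Mul(Add(T, 11), Pow(Add(T, -36), -1))) = Add(-2, Mul(Add(11, T), Pow(Add(-36, T), -1))) = Add(-2, Mul(Pow(Add(-36, T), -1), Add(11, T))))
Add(Function('V')(-65), n) = Add(Mul(Pow(Add(-36, -65), -1), Add(83, Mul(-1, -65))), -999855) = Add(Mul(Pow(-101, -1), Add(83, 65)), -999855) = Add(Mul(Rational(-1, 101), 148), -999855) = Add(Rational(-148, 101), -999855) = Rational(-100985503, 101)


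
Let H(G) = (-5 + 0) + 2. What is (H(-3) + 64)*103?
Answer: 6283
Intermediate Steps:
H(G) = -3 (H(G) = -5 + 2 = -3)
(H(-3) + 64)*103 = (-3 + 64)*103 = 61*103 = 6283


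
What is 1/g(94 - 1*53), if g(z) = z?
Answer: 1/41 ≈ 0.024390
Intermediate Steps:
1/g(94 - 1*53) = 1/(94 - 1*53) = 1/(94 - 53) = 1/41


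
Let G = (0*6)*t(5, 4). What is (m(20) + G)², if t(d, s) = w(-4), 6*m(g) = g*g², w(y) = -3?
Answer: 16000000/9 ≈ 1.7778e+6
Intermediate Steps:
m(g) = g³/6 (m(g) = (g*g²)/6 = g³/6)
t(d, s) = -3
G = 0 (G = (0*6)*(-3) = 0*(-3) = 0)
(m(20) + G)² = ((⅙)*20³ + 0)² = ((⅙)*8000 + 0)² = (4000/3 + 0)² = (4000/3)² = 16000000/9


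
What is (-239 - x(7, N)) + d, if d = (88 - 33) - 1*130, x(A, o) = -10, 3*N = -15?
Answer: -304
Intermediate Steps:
N = -5 (N = (⅓)*(-15) = -5)
d = -75 (d = 55 - 130 = -75)
(-239 - x(7, N)) + d = (-239 - 1*(-10)) - 75 = (-239 + 10) - 75 = -229 - 75 = -304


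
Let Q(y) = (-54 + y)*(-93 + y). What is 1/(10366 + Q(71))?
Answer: 1/9992 ≈ 0.00010008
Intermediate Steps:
Q(y) = (-93 + y)*(-54 + y)
1/(10366 + Q(71)) = 1/(10366 + (5022 + 71**2 - 147*71)) = 1/(10366 + (5022 + 5041 - 10437)) = 1/(10366 - 374) = 1/9992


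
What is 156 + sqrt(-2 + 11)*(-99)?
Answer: -141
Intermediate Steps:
156 + sqrt(-2 + 11)*(-99) = 156 + sqrt(9)*(-99) = 156 + 3*(-99) = 156 - 297 = -141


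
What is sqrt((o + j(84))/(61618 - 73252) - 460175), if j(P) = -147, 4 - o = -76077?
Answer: I*sqrt(15571387354614)/5817 ≈ 678.37*I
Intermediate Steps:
o = 76081 (o = 4 - 1*(-76077) = 4 + 76077 = 76081)
sqrt((o + j(84))/(61618 - 73252) - 460175) = sqrt((76081 - 147)/(61618 - 73252) - 460175) = sqrt(75934/(-11634) - 460175) = sqrt(75934*(-1/11634) - 460175) = sqrt(-37967/5817 - 460175) = sqrt(-2676875942/5817) = I*sqrt(15571387354614)/5817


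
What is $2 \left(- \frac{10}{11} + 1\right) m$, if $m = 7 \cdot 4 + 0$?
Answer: $\frac{56}{11} \approx 5.0909$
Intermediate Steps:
$m = 28$ ($m = 28 + 0 = 28$)
$2 \left(- \frac{10}{11} + 1\right) m = 2 \left(- \frac{10}{11} + 1\right) 28 = 2 \cdot \frac{1}{11} \cdot 28 = \frac{2}{11} \cdot 28 = \frac{56}{11}$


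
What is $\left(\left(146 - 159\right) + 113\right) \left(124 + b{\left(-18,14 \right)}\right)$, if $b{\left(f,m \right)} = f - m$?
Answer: $9200$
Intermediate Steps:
$\left(\left(146 - 159\right) + 113\right) \left(124 + b{\left(-18,14 \right)}\right) = \left(\left(146 - 159\right) + 113\right) \left(124 - 32\right) = \left(-13 + 113\right) \left(124 - 32\right) = 100 \left(124 - 32\right) = 100 \cdot 92 = 9200$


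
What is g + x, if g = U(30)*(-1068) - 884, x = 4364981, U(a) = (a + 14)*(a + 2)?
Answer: 2860353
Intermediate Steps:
U(a) = (2 + a)*(14 + a) (U(a) = (14 + a)*(2 + a) = (2 + a)*(14 + a))
g = -1504628 (g = (28 + 30**2 + 16*30)*(-1068) - 884 = (28 + 900 + 480)*(-1068) - 884 = 1408*(-1068) - 884 = -1503744 - 884 = -1504628)
g + x = -1504628 + 4364981 = 2860353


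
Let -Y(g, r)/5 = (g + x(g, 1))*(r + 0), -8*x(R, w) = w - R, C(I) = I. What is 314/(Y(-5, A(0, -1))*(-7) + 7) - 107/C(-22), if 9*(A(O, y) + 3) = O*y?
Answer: 289033/53746 ≈ 5.3778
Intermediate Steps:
A(O, y) = -3 + O*y/9 (A(O, y) = -3 + (O*y)/9 = -3 + O*y/9)
x(R, w) = -w/8 + R/8 (x(R, w) = -(w - R)/8 = -w/8 + R/8)
Y(g, r) = -5*r*(-⅛ + 9*g/8) (Y(g, r) = -5*(g + (-⅛*1 + g/8))*(r + 0) = -5*(g + (-⅛ + g/8))*r = -5*(-⅛ + 9*g/8)*r = -5*r*(-⅛ + 9*g/8))
314/(Y(-5, A(0, -1))*(-7) + 7) - 107/C(-22) = 314/((5*(-3 + (⅑)*0*(-1))*(1 - 9*(-5))/8)*(-7) + 7) - 107/(-22) = 314/((5*(-3 + 0)*(1 + 45)/8)*(-7) + 7) - 107*(-1/22) = 314/(((5/8)*(-3)*46)*(-7) + 7) + 107/22 = 314/(-345/4*(-7) + 7) + 107/22 = 314/(2415/4 + 7) + 107/22 = 314/(2443/4) + 107/22 = 314*(4/2443) + 107/22 = 1256/2443 + 107/22 = 289033/53746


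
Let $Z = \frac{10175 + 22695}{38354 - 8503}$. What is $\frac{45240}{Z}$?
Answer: $\frac{135045924}{3287} \approx 41085.0$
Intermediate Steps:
$Z = \frac{32870}{29851} \approx 1.1011$
$\frac{45240}{Z} = \frac{45240}{\frac{32870}{29851}} = 45240 \cdot \frac{29851}{32870} = \frac{135045924}{3287}$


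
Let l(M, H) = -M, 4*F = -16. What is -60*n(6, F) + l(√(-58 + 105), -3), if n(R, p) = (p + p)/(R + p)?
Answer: 240 - √47 ≈ 233.14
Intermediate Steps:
F = -4 (F = (¼)*(-16) = -4)
n(R, p) = 2*p/(R + p) (n(R, p) = (2*p)/(R + p) = 2*p/(R + p))
-60*n(6, F) + l(√(-58 + 105), -3) = -120*(-4)/(6 - 4) - √(-58 + 105) = -120*(-4)/2 - √47 = -60*(-4) - √47 = 240 - √47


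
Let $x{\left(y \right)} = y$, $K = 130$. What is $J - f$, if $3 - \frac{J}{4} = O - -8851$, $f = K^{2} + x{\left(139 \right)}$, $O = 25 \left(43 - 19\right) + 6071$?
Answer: $-79115$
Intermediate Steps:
$O = 6671$ ($O = 25 \cdot 24 + 6071 = 600 + 6071 = 6671$)
$f = 17039$ ($f = 130^{2} + 139 = 16900 + 139 = 17039$)
$J = -62076$ ($J = 12 - 4 \left(6671 - -8851\right) = 12 - 4 \left(6671 + 8851\right) = 12 - 62088 = -62076$)
$J - f = -62076 - 17039 = -79115$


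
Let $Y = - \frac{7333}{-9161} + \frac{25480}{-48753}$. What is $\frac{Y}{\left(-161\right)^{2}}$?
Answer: $\frac{124083469}{11576998585593} \approx 1.0718 \cdot 10^{-5}$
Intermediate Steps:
$Y = \frac{124083469}{446626233}$ ($Y = \left(-7333\right) \left(- \frac{1}{9161}\right) + 25480 \left(- \frac{1}{48753}\right) = \frac{7333}{9161} - \frac{25480}{48753} = \frac{124083469}{446626233} \approx 0.27782$)
$\frac{Y}{\left(-161\right)^{2}} = \frac{124083469}{446626233 \left(-161\right)^{2}} = \frac{124083469}{446626233 \cdot 25921} = \frac{124083469}{446626233} \cdot \frac{1}{25921} = \frac{124083469}{11576998585593}$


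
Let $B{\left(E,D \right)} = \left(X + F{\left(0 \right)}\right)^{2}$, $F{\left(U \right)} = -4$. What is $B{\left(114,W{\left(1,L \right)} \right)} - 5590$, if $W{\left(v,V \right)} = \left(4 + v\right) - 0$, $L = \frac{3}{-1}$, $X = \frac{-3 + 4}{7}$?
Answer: $- \frac{273181}{49} \approx -5575.1$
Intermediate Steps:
$X = \frac{1}{7}$ ($X = 1 \cdot \frac{1}{7} = \frac{1}{7} \approx 0.14286$)
$L = -3$ ($L = 3 \left(-1\right) = -3$)
$W{\left(v,V \right)} = 4 + v$ ($W{\left(v,V \right)} = \left(4 + v\right) + 0 = 4 + v$)
$B{\left(E,D \right)} = \frac{729}{49}$ ($B{\left(E,D \right)} = \left(\frac{1}{7} - 4\right)^{2} = \left(- \frac{27}{7}\right)^{2} = \frac{729}{49}$)
$B{\left(114,W{\left(1,L \right)} \right)} - 5590 = \frac{729}{49} - 5590 = - \frac{273181}{49}$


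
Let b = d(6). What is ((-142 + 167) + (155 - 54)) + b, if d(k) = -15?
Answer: 111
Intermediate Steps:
b = -15
((-142 + 167) + (155 - 54)) + b = ((-142 + 167) + (155 - 54)) - 15 = (25 + 101) - 15 = 126 - 15 = 111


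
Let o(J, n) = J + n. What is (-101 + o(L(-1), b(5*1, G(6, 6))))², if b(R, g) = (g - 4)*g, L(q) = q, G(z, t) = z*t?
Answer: 1102500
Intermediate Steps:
G(z, t) = t*z
b(R, g) = g*(-4 + g) (b(R, g) = (-4 + g)*g = g*(-4 + g))
(-101 + o(L(-1), b(5*1, G(6, 6))))² = (-101 + (-1 + (6*6)*(-4 + 6*6)))² = (-101 + (-1 + 36*(-4 + 36)))² = (-101 + (-1 + 36*32))² = (-101 + (-1 + 1152))² = (-101 + 1151)² = 1050² = 1102500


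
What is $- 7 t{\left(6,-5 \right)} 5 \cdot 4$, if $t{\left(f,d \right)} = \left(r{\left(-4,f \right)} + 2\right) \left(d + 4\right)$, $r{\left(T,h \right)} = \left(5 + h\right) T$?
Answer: $-5880$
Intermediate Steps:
$r{\left(T,h \right)} = T \left(5 + h\right)$
$t{\left(f,d \right)} = \left(-18 - 4 f\right) \left(4 + d\right)$ ($t{\left(f,d \right)} = \left(- 4 \left(5 + f\right) + 2\right) \left(d + 4\right) = \left(\left(-20 - 4 f\right) + 2\right) \left(4 + d\right) = \left(-18 - 4 f\right) \left(4 + d\right)$)
$- 7 t{\left(6,-5 \right)} 5 \cdot 4 = - 7 \left(-72 - -90 - 96 - \left(-20\right) 6\right) 5 \cdot 4 = - 7 \left(-72 + 90 - 96 + 120\right) 20 = \left(-7\right) 42 \cdot 20 = \left(-294\right) 20 = -5880$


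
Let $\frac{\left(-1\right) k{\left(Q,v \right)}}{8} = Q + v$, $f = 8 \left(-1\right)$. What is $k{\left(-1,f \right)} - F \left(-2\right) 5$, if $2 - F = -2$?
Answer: $112$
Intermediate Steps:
$F = 4$ ($F = 2 - -2 = 2 + 2 = 4$)
$f = -8$
$k{\left(Q,v \right)} = - 8 Q - 8 v$ ($k{\left(Q,v \right)} = - 8 \left(Q + v\right) = - 8 Q - 8 v$)
$k{\left(-1,f \right)} - F \left(-2\right) 5 = \left(\left(-8\right) \left(-1\right) - -64\right) - 4 \left(-2\right) 5 = \left(8 + 64\right) - \left(-8\right) 5 = 72 - -40 = 72 + 40 = 112$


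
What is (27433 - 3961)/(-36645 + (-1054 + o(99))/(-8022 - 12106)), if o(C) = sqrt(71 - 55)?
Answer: -26246912/40977195 ≈ -0.64052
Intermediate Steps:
o(C) = 4 (o(C) = sqrt(16) = 4)
(27433 - 3961)/(-36645 + (-1054 + o(99))/(-8022 - 12106)) = (27433 - 3961)/(-36645 + (-1054 + 4)/(-8022 - 12106)) = 23472/(-36645 - 1050/(-20128)) = 23472/(-36645 - 1050*(-1/20128)) = 23472/(-36645 + 525/10064) = 23472/(-368794755/10064) = 23472*(-10064/368794755) = -26246912/40977195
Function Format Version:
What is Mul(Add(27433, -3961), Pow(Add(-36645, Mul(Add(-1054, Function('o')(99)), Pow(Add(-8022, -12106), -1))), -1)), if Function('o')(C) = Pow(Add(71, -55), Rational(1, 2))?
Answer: Rational(-26246912, 40977195) ≈ -0.64052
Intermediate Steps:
Function('o')(C) = 4 (Function('o')(C) = Pow(16, Rational(1, 2)) = 4)
Mul(Add(27433, -3961), Pow(Add(-36645, Mul(Add(-1054, Function('o')(99)), Pow(Add(-8022, -12106), -1))), -1)) = Mul(Add(27433, -3961), Pow(Add(-36645, Mul(Add(-1054, 4), Pow(Add(-8022, -12106), -1))), -1)) = Mul(23472, Pow(Add(-36645, Mul(-1050, Pow(-20128, -1))), -1)) = Mul(23472, Pow(Add(-36645, Mul(-1050, Rational(-1, 20128))), -1)) = Mul(23472, Pow(Add(-36645, Rational(525, 10064)), -1)) = Mul(23472, Pow(Rational(-368794755, 10064), -1)) = Mul(23472, Rational(-10064, 368794755)) = Rational(-26246912, 40977195)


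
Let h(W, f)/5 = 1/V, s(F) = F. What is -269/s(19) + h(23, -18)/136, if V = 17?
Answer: -621833/43928 ≈ -14.156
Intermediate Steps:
h(W, f) = 5/17
-269/s(19) + h(23, -18)/136 = -269/19 + (5/17)/136 = -269*1/19 + (5/17)*(1/136) = -269/19 + 5/2312 = -621833/43928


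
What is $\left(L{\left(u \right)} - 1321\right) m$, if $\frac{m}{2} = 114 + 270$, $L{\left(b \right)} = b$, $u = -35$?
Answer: $-1041408$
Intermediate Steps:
$m = 768$ ($m = 2 \left(114 + 270\right) = 2 \cdot 384 = 768$)
$\left(L{\left(u \right)} - 1321\right) m = \left(-35 - 1321\right) 768 = \left(-1356\right) 768 = -1041408$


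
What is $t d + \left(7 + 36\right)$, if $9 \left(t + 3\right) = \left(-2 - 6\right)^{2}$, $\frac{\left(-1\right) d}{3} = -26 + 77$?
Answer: $-586$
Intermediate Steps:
$d = -153$ ($d = - 3 \left(-26 + 77\right) = \left(-3\right) 51 = -153$)
$t = \frac{37}{9}$ ($t = -3 + \frac{\left(-2 - 6\right)^{2}}{9} = -3 + \frac{\left(-8\right)^{2}}{9} = -3 + \frac{1}{9} \cdot 64 = -3 + \frac{64}{9} = \frac{37}{9} \approx 4.1111$)
$t d + \left(7 + 36\right) = \frac{37}{9} \left(-153\right) + \left(7 + 36\right) = -629 + 43 = -586$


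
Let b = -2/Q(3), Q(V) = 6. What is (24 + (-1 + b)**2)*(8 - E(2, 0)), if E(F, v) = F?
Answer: 464/3 ≈ 154.67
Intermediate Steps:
b = -1/3 (b = -2/6 = -2*1/6 = -1/3 ≈ -0.33333)
(24 + (-1 + b)**2)*(8 - E(2, 0)) = (24 + (-1 - 1/3)**2)*(8 - 1*2) = (24 + (-4/3)**2)*(8 - 2) = (24 + 16/9)*6 = (232/9)*6 = 464/3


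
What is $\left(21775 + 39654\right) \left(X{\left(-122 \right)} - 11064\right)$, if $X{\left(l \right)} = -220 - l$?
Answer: $-685670498$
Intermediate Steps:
$\left(21775 + 39654\right) \left(X{\left(-122 \right)} - 11064\right) = \left(21775 + 39654\right) \left(\left(-220 - -122\right) - 11064\right) = 61429 \left(\left(-220 + 122\right) - 11064\right) = 61429 \left(-98 - 11064\right) = 61429 \left(-11162\right) = -685670498$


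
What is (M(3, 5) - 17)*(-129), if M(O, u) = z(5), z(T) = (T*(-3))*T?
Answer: 11868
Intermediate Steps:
z(T) = -3*T² (z(T) = (-3*T)*T = -3*T²)
M(O, u) = -75 (M(O, u) = -3*5² = -3*25 = -75)
(M(3, 5) - 17)*(-129) = (-75 - 17)*(-129) = -92*(-129) = 11868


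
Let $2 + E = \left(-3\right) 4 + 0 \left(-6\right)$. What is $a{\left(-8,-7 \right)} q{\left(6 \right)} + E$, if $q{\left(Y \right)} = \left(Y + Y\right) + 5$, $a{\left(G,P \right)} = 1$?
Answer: $3$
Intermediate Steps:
$E = -14$ ($E = -2 + \left(\left(-3\right) 4 + 0 \left(-6\right)\right) = -2 + \left(-12 + 0\right) = -2 - 12 = -14$)
$q{\left(Y \right)} = 5 + 2 Y$ ($q{\left(Y \right)} = 2 Y + 5 = 5 + 2 Y$)
$a{\left(-8,-7 \right)} q{\left(6 \right)} + E = 1 \left(5 + 2 \cdot 6\right) - 14 = 1 \left(5 + 12\right) - 14 = 1 \cdot 17 - 14 = 17 - 14 = 3$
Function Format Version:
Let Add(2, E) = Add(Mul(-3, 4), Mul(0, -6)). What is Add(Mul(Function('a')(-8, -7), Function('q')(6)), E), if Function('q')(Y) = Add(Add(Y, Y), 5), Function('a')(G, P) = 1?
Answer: 3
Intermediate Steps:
E = -14 (E = Add(-2, Add(Mul(-3, 4), Mul(0, -6))) = Add(-2, Add(-12, 0)) = Add(-2, -12) = -14)
Function('q')(Y) = Add(5, Mul(2, Y)) (Function('q')(Y) = Add(Mul(2, Y), 5) = Add(5, Mul(2, Y)))
Add(Mul(Function('a')(-8, -7), Function('q')(6)), E) = Add(Mul(1, Add(5, Mul(2, 6))), -14) = Add(Mul(1, Add(5, 12)), -14) = Add(Mul(1, 17), -14) = Add(17, -14) = 3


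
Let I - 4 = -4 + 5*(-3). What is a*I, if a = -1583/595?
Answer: 4749/119 ≈ 39.908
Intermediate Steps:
a = -1583/595 (a = -1583*1/595 = -1583/595 ≈ -2.6605)
I = -15 (I = 4 + (-4 + 5*(-3)) = 4 + (-4 - 15) = 4 - 19 = -15)
a*I = -1583/595*(-15) = 4749/119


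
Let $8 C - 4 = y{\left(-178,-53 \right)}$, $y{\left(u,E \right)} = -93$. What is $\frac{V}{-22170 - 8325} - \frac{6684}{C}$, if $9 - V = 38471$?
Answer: $\frac{1634051758}{2714055} \approx 602.07$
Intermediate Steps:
$V = -38462$ ($V = 9 - 38471 = -38462$)
$C = - \frac{89}{8}$ ($C = \frac{1}{2} + \frac{1}{8} \left(-93\right) = \frac{1}{2} - \frac{93}{8} = - \frac{89}{8} \approx -11.125$)
$\frac{V}{-22170 - 8325} - \frac{6684}{C} = - \frac{38462}{-22170 - 8325} - \frac{6684}{- \frac{89}{8}} = - \frac{38462}{-30495} - - \frac{53472}{89} = \left(-38462\right) \left(- \frac{1}{30495}\right) + \frac{53472}{89} = \frac{38462}{30495} + \frac{53472}{89} = \frac{1634051758}{2714055}$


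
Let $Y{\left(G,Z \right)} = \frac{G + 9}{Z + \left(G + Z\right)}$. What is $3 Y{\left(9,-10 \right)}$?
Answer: $- \frac{54}{11} \approx -4.9091$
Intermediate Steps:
$Y{\left(G,Z \right)} = \frac{9 + G}{G + 2 Z}$
$3 Y{\left(9,-10 \right)} = 3 \frac{9 + 9}{9 + 2 \left(-10\right)} = 3 \frac{1}{9 - 20} \cdot 18 = 3 \frac{1}{-11} \cdot 18 = 3 \left(\left(- \frac{1}{11}\right) 18\right) = 3 \left(- \frac{18}{11}\right) = - \frac{54}{11}$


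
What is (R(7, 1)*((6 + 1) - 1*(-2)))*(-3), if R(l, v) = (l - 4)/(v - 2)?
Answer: 81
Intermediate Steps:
R(l, v) = (-4 + l)/(-2 + v)
(R(7, 1)*((6 + 1) - 1*(-2)))*(-3) = (((-4 + 7)/(-2 + 1))*((6 + 1) - 1*(-2)))*(-3) = ((3/(-1))*(7 + 2))*(-3) = (-1*3*9)*(-3) = -3*9*(-3) = -27*(-3) = 81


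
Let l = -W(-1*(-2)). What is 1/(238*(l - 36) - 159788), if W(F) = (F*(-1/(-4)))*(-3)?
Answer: -1/167999 ≈ -5.9524e-6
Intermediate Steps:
W(F) = -3*F/4 (W(F) = (F*(-1*(-¼)))*(-3) = (F*(¼))*(-3) = (F/4)*(-3) = -3*F/4)
l = 3/2 (l = -(-3)*(-1*(-2))/4 = -(-3)*2/4 = -1*(-3/2) = 3/2 ≈ 1.5000)
1/(238*(l - 36) - 159788) = 1/(238*(3/2 - 36) - 159788) = 1/(238*(-69/2) - 159788) = 1/(-8211 - 159788) = 1/(-167999) = -1/167999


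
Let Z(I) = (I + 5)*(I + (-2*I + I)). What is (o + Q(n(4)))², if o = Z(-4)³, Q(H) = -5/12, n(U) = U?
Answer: 25/144 ≈ 0.17361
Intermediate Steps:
Z(I) = 0 (Z(I) = (5 + I)*(I - I) = (5 + I)*0 = 0)
Q(H) = -5/12 (Q(H) = -5*1/12 = -5/12)
o = 0 (o = 0³ = 0)
(o + Q(n(4)))² = (0 - 5/12)² = (-5/12)² = 25/144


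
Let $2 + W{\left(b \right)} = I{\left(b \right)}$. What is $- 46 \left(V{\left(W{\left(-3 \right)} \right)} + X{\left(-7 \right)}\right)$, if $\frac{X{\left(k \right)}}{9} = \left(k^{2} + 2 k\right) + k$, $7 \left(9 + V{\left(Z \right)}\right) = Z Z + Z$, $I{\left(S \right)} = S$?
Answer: $- \frac{79166}{7} \approx -11309.0$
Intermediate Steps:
$W{\left(b \right)} = -2 + b$
$V{\left(Z \right)} = -9 + \frac{Z}{7} + \frac{Z^{2}}{7}$ ($V{\left(Z \right)} = -9 + \frac{Z Z + Z}{7} = -9 + \frac{Z^{2} + Z}{7} = -9 + \frac{Z + Z^{2}}{7} = -9 + \left(\frac{Z}{7} + \frac{Z^{2}}{7}\right) = -9 + \frac{Z}{7} + \frac{Z^{2}}{7}$)
$X{\left(k \right)} = 9 k^{2} + 27 k$ ($X{\left(k \right)} = 9 \left(\left(k^{2} + 2 k\right) + k\right) = 9 \left(k^{2} + 3 k\right) = 9 k^{2} + 27 k$)
$- 46 \left(V{\left(W{\left(-3 \right)} \right)} + X{\left(-7 \right)}\right) = - 46 \left(\left(-9 + \frac{-2 - 3}{7} + \frac{\left(-2 - 3\right)^{2}}{7}\right) + 9 \left(-7\right) \left(3 - 7\right)\right) = - 46 \left(\left(-9 + \frac{1}{7} \left(-5\right) + \frac{\left(-5\right)^{2}}{7}\right) + 9 \left(-7\right) \left(-4\right)\right) = - 46 \left(\left(-9 - \frac{5}{7} + \frac{1}{7} \cdot 25\right) + 252\right) = - 46 \left(\left(-9 - \frac{5}{7} + \frac{25}{7}\right) + 252\right) = - 46 \left(- \frac{43}{7} + 252\right) = \left(-46\right) \frac{1721}{7} = - \frac{79166}{7}$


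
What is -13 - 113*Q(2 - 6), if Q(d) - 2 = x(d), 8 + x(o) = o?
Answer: 1117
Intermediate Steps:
x(o) = -8 + o
Q(d) = -6 + d (Q(d) = 2 + (-8 + d) = -6 + d)
-13 - 113*Q(2 - 6) = -13 - 113*(-6 + (2 - 6)) = -13 - 113*(-6 - 4) = -13 - 113*(-10) = -13 + 1130 = 1117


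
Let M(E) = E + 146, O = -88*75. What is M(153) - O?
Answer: 6899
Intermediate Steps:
O = -6600 (O = -1*6600 = -6600)
M(E) = 146 + E
M(153) - O = (146 + 153) - 1*(-6600) = 299 + 6600 = 6899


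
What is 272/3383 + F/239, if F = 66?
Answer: 16958/47561 ≈ 0.35655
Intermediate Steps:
272/3383 + F/239 = 272/3383 + 66/239 = 272*(1/3383) + 66*(1/239) = 16/199 + 66/239 = 16958/47561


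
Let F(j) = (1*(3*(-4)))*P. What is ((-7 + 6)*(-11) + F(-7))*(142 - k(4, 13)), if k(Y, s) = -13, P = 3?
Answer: -3875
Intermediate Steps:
F(j) = -36 (F(j) = (1*(3*(-4)))*3 = (1*(-12))*3 = -12*3 = -36)
((-7 + 6)*(-11) + F(-7))*(142 - k(4, 13)) = ((-7 + 6)*(-11) - 36)*(142 - 1*(-13)) = (-1*(-11) - 36)*(142 + 13) = (11 - 36)*155 = -25*155 = -3875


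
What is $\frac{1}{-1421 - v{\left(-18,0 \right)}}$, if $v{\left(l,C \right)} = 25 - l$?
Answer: $- \frac{1}{1464} \approx -0.00068306$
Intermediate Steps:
$\frac{1}{-1421 - v{\left(-18,0 \right)}} = \frac{1}{-1421 - \left(25 - -18\right)} = \frac{1}{-1421 - \left(25 + 18\right)} = \frac{1}{-1421 - 43} = \frac{1}{-1464} = - \frac{1}{1464}$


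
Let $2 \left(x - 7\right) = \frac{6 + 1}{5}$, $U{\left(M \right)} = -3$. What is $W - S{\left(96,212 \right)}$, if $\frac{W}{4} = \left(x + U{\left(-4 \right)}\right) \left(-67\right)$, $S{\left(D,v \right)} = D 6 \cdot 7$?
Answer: $- \frac{26458}{5} \approx -5291.6$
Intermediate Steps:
$x = \frac{77}{10}$ ($x = 7 + \frac{\left(6 + 1\right) \frac{1}{5}}{2} = 7 + \frac{7 \cdot \frac{1}{5}}{2} = 7 + \frac{1}{2} \cdot \frac{7}{5} = 7 + \frac{7}{10} = \frac{77}{10} \approx 7.7$)
$S{\left(D,v \right)} = 42 D$ ($S{\left(D,v \right)} = 6 D 7 = 42 D$)
$W = - \frac{6298}{5}$ ($W = 4 \left(\frac{77}{10} - 3\right) \left(-67\right) = 4 \cdot \frac{47}{10} \left(-67\right) = 4 \left(- \frac{3149}{10}\right) = - \frac{6298}{5} \approx -1259.6$)
$W - S{\left(96,212 \right)} = - \frac{6298}{5} - 42 \cdot 96 = - \frac{6298}{5} - 4032 = - \frac{26458}{5}$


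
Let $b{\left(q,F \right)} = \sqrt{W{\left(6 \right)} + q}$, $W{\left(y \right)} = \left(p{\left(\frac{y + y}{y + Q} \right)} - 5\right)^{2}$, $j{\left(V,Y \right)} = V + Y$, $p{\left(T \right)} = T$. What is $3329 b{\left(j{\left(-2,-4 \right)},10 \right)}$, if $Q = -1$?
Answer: $\frac{3329 \sqrt{19}}{5} \approx 2902.2$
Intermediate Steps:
$W{\left(y \right)} = \left(-5 + \frac{2 y}{-1 + y}\right)^{2}$ ($W{\left(y \right)} = \left(\frac{y + y}{y - 1} - 5\right)^{2} = \left(\frac{2 y}{-1 + y} - 5\right)^{2} = \left(-5 + \frac{2 y}{-1 + y}\right)^{2}$)
$b{\left(q,F \right)} = \sqrt{\frac{169}{25} + q}$ ($b{\left(q,F \right)} = \sqrt{\frac{\left(5 - 18\right)^{2}}{\left(-1 + 6\right)^{2}} + q} = \sqrt{\frac{\left(5 - 18\right)^{2}}{25} + q} = \sqrt{\frac{\left(-13\right)^{2}}{25} + q} = \sqrt{\frac{1}{25} \cdot 169 + q} = \sqrt{\frac{169}{25} + q}$)
$3329 b{\left(j{\left(-2,-4 \right)},10 \right)} = 3329 \frac{\sqrt{169 + 25 \left(-2 - 4\right)}}{5} = 3329 \frac{\sqrt{169 + 25 \left(-6\right)}}{5} = 3329 \frac{\sqrt{169 - 150}}{5} = 3329 \frac{\sqrt{19}}{5} = \frac{3329 \sqrt{19}}{5}$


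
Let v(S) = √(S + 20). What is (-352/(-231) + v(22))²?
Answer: 19546/441 + 64*√42/21 ≈ 64.073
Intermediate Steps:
v(S) = √(20 + S)
(-352/(-231) + v(22))² = (-352/(-231) + √(20 + 22))² = (-352*(-1/231) + √42)² = (32/21 + √42)²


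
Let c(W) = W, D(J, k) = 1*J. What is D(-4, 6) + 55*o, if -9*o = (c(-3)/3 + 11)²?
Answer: -5536/9 ≈ -615.11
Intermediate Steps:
D(J, k) = J
o = -100/9 (o = -(-3/3 + 11)²/9 = -(-3*⅓ + 11)²/9 = -(-1 + 11)²/9 = -⅑*10² = -⅑*100 = -100/9 ≈ -11.111)
D(-4, 6) + 55*o = -4 + 55*(-100/9) = -4 - 5500/9 = -5536/9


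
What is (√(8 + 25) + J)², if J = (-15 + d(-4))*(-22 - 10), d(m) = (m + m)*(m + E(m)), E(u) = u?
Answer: (1568 - √33)² ≈ 2.4406e+6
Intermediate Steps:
d(m) = 4*m² (d(m) = (m + m)*(m + m) = (2*m)*(2*m) = 4*m²)
J = -1568 (J = (-15 + 4*(-4)²)*(-22 - 10) = (-15 + 4*16)*(-32) = (-15 + 64)*(-32) = 49*(-32) = -1568)
(√(8 + 25) + J)² = (√(8 + 25) - 1568)² = (√33 - 1568)² = (-1568 + √33)²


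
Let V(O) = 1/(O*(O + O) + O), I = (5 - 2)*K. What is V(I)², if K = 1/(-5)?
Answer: 625/9 ≈ 69.444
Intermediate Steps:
K = -⅕ ≈ -0.20000
I = -⅗ (I = (5 - 2)*(-⅕) = 3*(-⅕) = -⅗ ≈ -0.60000)
V(O) = 1/(O + 2*O²) (V(O) = 1/(O*(2*O) + O) = 1/(2*O² + O) = 1/(O + 2*O²))
V(I)² = (1/((-⅗)*(1 + 2*(-⅗))))² = (-5/(3*(1 - 6/5)))² = (-5/(3*(-⅕)))² = (-5/3*(-5))² = (25/3)² = 625/9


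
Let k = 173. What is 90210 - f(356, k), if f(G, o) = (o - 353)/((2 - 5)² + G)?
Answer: 6585366/73 ≈ 90211.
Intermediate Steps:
f(G, o) = (-353 + o)/(9 + G) (f(G, o) = (-353 + o)/((-3)² + G) = (-353 + o)/(9 + G))
90210 - f(356, k) = 90210 - (-353 + 173)/(9 + 356) = 90210 - (-180)/365 = 90210 - 1*(-36/73) = 90210 + 36/73 = 6585366/73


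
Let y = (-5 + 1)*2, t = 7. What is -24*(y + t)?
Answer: 24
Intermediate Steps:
y = -8 (y = -4*2 = -8)
-24*(y + t) = -24*(-8 + 7) = -24*(-1) = 24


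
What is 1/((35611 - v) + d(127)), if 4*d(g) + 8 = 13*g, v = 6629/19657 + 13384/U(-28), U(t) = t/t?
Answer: 78628/1779934491 ≈ 4.4175e-5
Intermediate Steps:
U(t) = 1
v = 263095917/19657 (v = 6629/19657 + 13384/1 = 6629*(1/19657) + 13384*1 = 6629/19657 + 13384 = 263095917/19657 ≈ 13384.)
d(g) = -2 + 13*g/4 (d(g) = -2 + (13*g)/4 = -2 + 13*g/4)
1/((35611 - v) + d(127)) = 1/((35611 - 1*263095917/19657) + (-2 + (13/4)*127)) = 1/((35611 - 263095917/19657) + (-2 + 1651/4)) = 1/(436909510/19657 + 1643/4) = 1/(1779934491/78628) = 78628/1779934491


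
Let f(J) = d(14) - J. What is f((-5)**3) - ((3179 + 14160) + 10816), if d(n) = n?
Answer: -28016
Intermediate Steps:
f(J) = 14 - J
f((-5)**3) - ((3179 + 14160) + 10816) = (14 - 1*(-5)**3) - ((3179 + 14160) + 10816) = (14 - 1*(-125)) - (17339 + 10816) = (14 + 125) - 1*28155 = 139 - 28155 = -28016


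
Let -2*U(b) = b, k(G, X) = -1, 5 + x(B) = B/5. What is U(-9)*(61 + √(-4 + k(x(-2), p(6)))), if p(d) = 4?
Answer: 549/2 + 9*I*√5/2 ≈ 274.5 + 10.062*I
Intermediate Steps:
x(B) = -5 + B/5
U(b) = -b/2
U(-9)*(61 + √(-4 + k(x(-2), p(6)))) = (-½*(-9))*(61 + √(-4 - 1)) = 9*(61 + √(-5))/2 = 9*(61 + I*√5)/2 = 549/2 + 9*I*√5/2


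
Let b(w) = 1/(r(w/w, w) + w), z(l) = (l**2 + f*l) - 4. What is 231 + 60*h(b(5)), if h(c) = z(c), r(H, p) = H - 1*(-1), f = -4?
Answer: -2061/49 ≈ -42.061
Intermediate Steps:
r(H, p) = 1 + H (r(H, p) = H + 1 = 1 + H)
z(l) = -4 + l**2 - 4*l (z(l) = (l**2 - 4*l) - 4 = -4 + l**2 - 4*l)
b(w) = 1/(2 + w) (b(w) = 1/((1 + w/w) + w) = 1/((1 + 1) + w) = 1/(2 + w))
h(c) = -4 + c**2 - 4*c
231 + 60*h(b(5)) = 231 + 60*(-4 + (1/(2 + 5))**2 - 4/(2 + 5)) = 231 + 60*(-4 + (1/7)**2 - 4/7) = 231 + 60*(-4 + (1/7)**2 - 4*1/7) = 231 + 60*(-4 + 1/49 - 4/7) = 231 + 60*(-223/49) = 231 - 13380/49 = -2061/49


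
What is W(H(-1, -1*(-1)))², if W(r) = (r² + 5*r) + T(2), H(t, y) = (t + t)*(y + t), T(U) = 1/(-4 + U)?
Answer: ¼ ≈ 0.25000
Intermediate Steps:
H(t, y) = 2*t*(t + y) (H(t, y) = (2*t)*(t + y) = 2*t*(t + y))
W(r) = -½ + r² + 5*r (W(r) = (r² + 5*r) + 1/(-4 + 2) = (r² + 5*r) + 1/(-2) = (r² + 5*r) - ½ = -½ + r² + 5*r)
W(H(-1, -1*(-1)))² = (-½ + (2*(-1)*(-1 - 1*(-1)))² + 5*(2*(-1)*(-1 - 1*(-1))))² = (-½ + (2*(-1)*(-1 + 1))² + 5*(2*(-1)*(-1 + 1)))² = (-½ + (2*(-1)*0)² + 5*(2*(-1)*0))² = (-½ + 0² + 5*0)² = (-½ + 0 + 0)² = (-½)² = ¼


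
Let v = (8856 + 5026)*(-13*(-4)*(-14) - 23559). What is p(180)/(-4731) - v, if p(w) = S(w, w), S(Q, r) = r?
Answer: 531688915258/1577 ≈ 3.3715e+8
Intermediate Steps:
p(w) = w
v = -337152134 (v = 13882*(52*(-14) - 23559) = 13882*(-728 - 23559) = 13882*(-24287) = -337152134)
p(180)/(-4731) - v = 180/(-4731) - 1*(-337152134) = 180*(-1/4731) + 337152134 = -60/1577 + 337152134 = 531688915258/1577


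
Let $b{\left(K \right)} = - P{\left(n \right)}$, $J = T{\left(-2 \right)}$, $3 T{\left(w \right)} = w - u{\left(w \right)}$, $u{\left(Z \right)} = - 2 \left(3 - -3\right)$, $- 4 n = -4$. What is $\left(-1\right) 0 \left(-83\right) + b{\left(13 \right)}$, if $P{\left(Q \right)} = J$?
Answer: $- \frac{10}{3} \approx -3.3333$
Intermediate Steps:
$n = 1$ ($n = \left(- \frac{1}{4}\right) \left(-4\right) = 1$)
$u{\left(Z \right)} = -12$ ($u{\left(Z \right)} = - 2 \left(3 + 3\right) = \left(-2\right) 6 = -12$)
$T{\left(w \right)} = 4 + \frac{w}{3}$ ($T{\left(w \right)} = \frac{w - -12}{3} = \frac{w + 12}{3} = \frac{12 + w}{3} = 4 + \frac{w}{3}$)
$J = \frac{10}{3}$ ($J = 4 + \frac{1}{3} \left(-2\right) = 4 - \frac{2}{3} = \frac{10}{3} \approx 3.3333$)
$P{\left(Q \right)} = \frac{10}{3}$
$b{\left(K \right)} = - \frac{10}{3}$ ($b{\left(K \right)} = \left(-1\right) \frac{10}{3} = - \frac{10}{3}$)
$\left(-1\right) 0 \left(-83\right) + b{\left(13 \right)} = \left(-1\right) 0 \left(-83\right) - \frac{10}{3} = 0 \left(-83\right) - \frac{10}{3} = 0 - \frac{10}{3} = - \frac{10}{3}$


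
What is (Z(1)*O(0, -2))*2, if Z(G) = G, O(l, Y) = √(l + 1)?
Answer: 2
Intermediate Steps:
O(l, Y) = √(1 + l)
(Z(1)*O(0, -2))*2 = (1*√(1 + 0))*2 = (1*√1)*2 = (1*1)*2 = 1*2 = 2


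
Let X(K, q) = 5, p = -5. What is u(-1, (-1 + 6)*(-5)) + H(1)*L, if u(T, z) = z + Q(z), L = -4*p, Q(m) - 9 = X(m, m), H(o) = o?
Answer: 9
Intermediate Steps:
Q(m) = 14 (Q(m) = 9 + 5 = 14)
L = 20 (L = -4*(-5) = 20)
u(T, z) = 14 + z (u(T, z) = z + 14 = 14 + z)
u(-1, (-1 + 6)*(-5)) + H(1)*L = (14 + (-1 + 6)*(-5)) + 1*20 = (14 + 5*(-5)) + 20 = (14 - 25) + 20 = -11 + 20 = 9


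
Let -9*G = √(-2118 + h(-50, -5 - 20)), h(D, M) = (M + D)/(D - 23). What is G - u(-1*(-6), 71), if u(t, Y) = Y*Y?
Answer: -5041 - I*√1253483/219 ≈ -5041.0 - 5.1123*I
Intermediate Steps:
u(t, Y) = Y²
h(D, M) = (D + M)/(-23 + D)
G = -I*√1253483/219 (G = -√(-2118 + (-50 + (-5 - 20))/(-23 - 50))/9 = -√(-2118 + (-50 - 25)/(-73))/9 = -√(-2118 - 1/73*(-75))/9 = -√(-2118 + 75/73)/9 = -I*√1253483/219 ≈ -5.1123*I)
G - u(-1*(-6), 71) = -I*√1253483/219 - 1*71² = -I*√1253483/219 - 1*5041 = -I*√1253483/219 - 5041 = -5041 - I*√1253483/219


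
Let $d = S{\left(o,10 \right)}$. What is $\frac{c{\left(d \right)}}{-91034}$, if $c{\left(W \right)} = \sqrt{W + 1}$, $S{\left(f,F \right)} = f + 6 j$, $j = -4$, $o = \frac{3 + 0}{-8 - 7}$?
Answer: $- \frac{i \sqrt{145}}{227585} \approx - 5.291 \cdot 10^{-5} i$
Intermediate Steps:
$o = - \frac{1}{5}$ ($o = \frac{3}{-15} = 3 \left(- \frac{1}{15}\right) = - \frac{1}{5} \approx -0.2$)
$S{\left(f,F \right)} = -24 + f$ ($S{\left(f,F \right)} = f + 6 \left(-4\right) = f - 24 = -24 + f$)
$d = - \frac{121}{5}$ ($d = -24 - \frac{1}{5} = - \frac{121}{5} \approx -24.2$)
$c{\left(W \right)} = \sqrt{1 + W}$
$\frac{c{\left(d \right)}}{-91034} = \frac{\sqrt{1 - \frac{121}{5}}}{-91034} = \sqrt{- \frac{116}{5}} \left(- \frac{1}{91034}\right) = \frac{2 i \sqrt{145}}{5} \left(- \frac{1}{91034}\right) = - \frac{i \sqrt{145}}{227585}$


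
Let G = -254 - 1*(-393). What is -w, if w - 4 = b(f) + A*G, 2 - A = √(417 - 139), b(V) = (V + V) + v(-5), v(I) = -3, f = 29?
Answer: -337 + 139*√278 ≈ 1980.6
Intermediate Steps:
b(V) = -3 + 2*V (b(V) = (V + V) - 3 = 2*V - 3 = -3 + 2*V)
A = 2 - √278 (A = 2 - √(417 - 139) = 2 - √278 ≈ -14.673)
G = 139 (G = -254 + 393 = 139)
w = 337 - 139*√278 (w = 4 + ((-3 + 2*29) + (2 - √278)*139) = 4 + ((-3 + 58) + (278 - 139*√278)) = 4 + (55 + (278 - 139*√278)) = 4 + (333 - 139*√278) = 337 - 139*√278 ≈ -1980.6)
-w = -(337 - 139*√278) = -337 + 139*√278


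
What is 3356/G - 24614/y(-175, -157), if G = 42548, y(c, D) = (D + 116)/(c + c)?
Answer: -91636656901/436117 ≈ -2.1012e+5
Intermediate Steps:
y(c, D) = (116 + D)/(2*c) (y(c, D) = (116 + D)/((2*c)) = (116 + D)*(1/(2*c)) = (116 + D)/(2*c))
3356/G - 24614/y(-175, -157) = 3356/42548 - 24614*(-350/(116 - 157)) = 3356*(1/42548) - 24614/((½)*(-1/175)*(-41)) = 839/10637 - 24614/41/350 = 839/10637 - 24614*350/41 = 839/10637 - 8614900/41 = -91636656901/436117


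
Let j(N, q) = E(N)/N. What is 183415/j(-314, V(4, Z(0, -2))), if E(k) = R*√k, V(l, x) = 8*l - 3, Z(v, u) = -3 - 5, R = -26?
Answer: -183415*I*√314/26 ≈ -1.25e+5*I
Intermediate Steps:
Z(v, u) = -8
V(l, x) = -3 + 8*l
E(k) = -26*√k
j(N, q) = -26/√N (j(N, q) = (-26*√N)/N = -26/√N)
183415/j(-314, V(4, Z(0, -2))) = 183415/((-(-13)*I*√314/157)) = 183415/((13*I*√314/157)) = 183415*(-I*√314/26) = -183415*I*√314/26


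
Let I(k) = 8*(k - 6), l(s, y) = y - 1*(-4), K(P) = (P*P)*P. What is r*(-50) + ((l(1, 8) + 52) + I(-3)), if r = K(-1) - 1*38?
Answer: 1942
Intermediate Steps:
K(P) = P**3 (K(P) = P**2*P = P**3)
l(s, y) = 4 + y (l(s, y) = y + 4 = 4 + y)
I(k) = -48 + 8*k (I(k) = 8*(-6 + k) = -48 + 8*k)
r = -39 (r = (-1)**3 - 1*38 = -1 - 38 = -39)
r*(-50) + ((l(1, 8) + 52) + I(-3)) = -39*(-50) + (((4 + 8) + 52) + (-48 + 8*(-3))) = 1950 + ((12 + 52) + (-48 - 24)) = 1950 + (64 - 72) = 1950 - 8 = 1942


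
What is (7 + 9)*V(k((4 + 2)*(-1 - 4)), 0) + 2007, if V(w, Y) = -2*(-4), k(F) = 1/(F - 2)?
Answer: 2135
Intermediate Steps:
k(F) = 1/(-2 + F)
V(w, Y) = 8
(7 + 9)*V(k((4 + 2)*(-1 - 4)), 0) + 2007 = (7 + 9)*8 + 2007 = 16*8 + 2007 = 128 + 2007 = 2135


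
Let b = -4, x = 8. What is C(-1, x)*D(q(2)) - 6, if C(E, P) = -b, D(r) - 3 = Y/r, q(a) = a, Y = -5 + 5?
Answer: 6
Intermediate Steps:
Y = 0
D(r) = 3 (D(r) = 3 + 0/r = 3 + 0 = 3)
C(E, P) = 4 (C(E, P) = -1*(-4) = 4)
C(-1, x)*D(q(2)) - 6 = 4*3 - 6 = 12 - 6 = 6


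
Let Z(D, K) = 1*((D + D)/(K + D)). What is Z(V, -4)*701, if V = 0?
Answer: 0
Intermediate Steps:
Z(D, K) = 2*D/(D + K) (Z(D, K) = 1*((2*D)/(D + K)) = 1*(2*D/(D + K)) = 2*D/(D + K))
Z(V, -4)*701 = (2*0/(0 - 4))*701 = (2*0/(-4))*701 = (2*0*(-¼))*701 = 0*701 = 0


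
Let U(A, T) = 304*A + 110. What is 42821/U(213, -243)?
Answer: 42821/64862 ≈ 0.66019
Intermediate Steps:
U(A, T) = 110 + 304*A
42821/U(213, -243) = 42821/(110 + 304*213) = 42821/(110 + 64752) = 42821/64862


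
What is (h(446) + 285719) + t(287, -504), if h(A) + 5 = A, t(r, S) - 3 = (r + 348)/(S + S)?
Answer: 288451669/1008 ≈ 2.8616e+5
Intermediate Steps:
t(r, S) = 3 + (348 + r)/(2*S) (t(r, S) = 3 + (r + 348)/(S + S) = 3 + (348 + r)/((2*S)) = 3 + (348 + r)*(1/(2*S)) = 3 + (348 + r)/(2*S))
h(A) = -5 + A
(h(446) + 285719) + t(287, -504) = ((-5 + 446) + 285719) + (½)*(348 + 287 + 6*(-504))/(-504) = (441 + 285719) + (½)*(-1/504)*(348 + 287 - 3024) = 286160 + (½)*(-1/504)*(-2389) = 286160 + 2389/1008 = 288451669/1008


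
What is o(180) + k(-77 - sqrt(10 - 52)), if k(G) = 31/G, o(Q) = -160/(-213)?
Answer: 63847/181689 + 31*I*sqrt(42)/5971 ≈ 0.35141 + 0.033646*I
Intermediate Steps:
o(Q) = 160/213 (o(Q) = -160*(-1/213) = 160/213)
o(180) + k(-77 - sqrt(10 - 52)) = 160/213 + 31/(-77 - sqrt(10 - 52)) = 160/213 + 31/(-77 - sqrt(-42)) = 160/213 + 31/(-77 - I*sqrt(42))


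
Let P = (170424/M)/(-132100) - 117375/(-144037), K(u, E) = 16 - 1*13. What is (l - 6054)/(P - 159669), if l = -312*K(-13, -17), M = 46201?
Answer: 256031968166817625/5848377638520977312 ≈ 0.043778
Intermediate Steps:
K(u, E) = 3 (K(u, E) = 16 - 13 = 3)
P = 179083232593953/219769929756925 (P = (170424/46201)/(-132100) - 117375/(-144037) = (170424*(1/46201))*(-1/132100) - 117375*(-1/144037) = (170424/46201)*(-1/132100) + 117375/144037 = -42606/1525788025 + 117375/144037 = 179083232593953/219769929756925 ≈ 0.81487)
l = -936 (l = -312*3 = -936)
(l - 6054)/(P - 159669) = (-936 - 6054)/(179083232593953/219769929756925 - 159669) = -6990/(-35090265831125863872/219769929756925) = -6990*(-219769929756925/35090265831125863872) = 256031968166817625/5848377638520977312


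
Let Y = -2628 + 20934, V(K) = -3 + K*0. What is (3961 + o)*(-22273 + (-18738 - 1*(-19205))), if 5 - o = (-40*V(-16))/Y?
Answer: -263857964276/3051 ≈ -8.6482e+7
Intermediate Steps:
V(K) = -3 (V(K) = -3 + 0 = -3)
Y = 18306
o = 15235/3051 (o = 5 - (-40*(-3))/18306 = 5 - 120/18306 = 5 - 1*20/3051 = 5 - 20/3051 = 15235/3051 ≈ 4.9934)
(3961 + o)*(-22273 + (-18738 - 1*(-19205))) = (3961 + 15235/3051)*(-22273 + (-18738 - 1*(-19205))) = 12100246*(-22273 + (-18738 + 19205))/3051 = 12100246*(-22273 + 467)/3051 = (12100246/3051)*(-21806) = -263857964276/3051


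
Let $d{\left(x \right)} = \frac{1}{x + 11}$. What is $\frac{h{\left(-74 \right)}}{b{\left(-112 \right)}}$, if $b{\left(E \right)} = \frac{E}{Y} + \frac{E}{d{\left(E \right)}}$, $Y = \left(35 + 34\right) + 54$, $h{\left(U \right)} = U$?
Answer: $- \frac{4551}{695632} \approx -0.0065423$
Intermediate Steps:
$d{\left(x \right)} = \frac{1}{11 + x}$
$Y = 123$ ($Y = 69 + 54 = 123$)
$b{\left(E \right)} = \frac{E}{123} + E \left(11 + E\right)$ ($b{\left(E \right)} = \frac{E}{123} + \frac{E}{\frac{1}{11 + E}} = E \frac{1}{123} + E \left(11 + E\right) = \frac{E}{123} + E \left(11 + E\right)$)
$\frac{h{\left(-74 \right)}}{b{\left(-112 \right)}} = - \frac{74}{\frac{1}{123} \left(-112\right) \left(1354 + 123 \left(-112\right)\right)} = - \frac{74}{\frac{1}{123} \left(-112\right) \left(1354 - 13776\right)} = - \frac{74}{\frac{1}{123} \left(-112\right) \left(-12422\right)} = - \frac{74}{\frac{1391264}{123}} = \left(-74\right) \frac{123}{1391264} = - \frac{4551}{695632}$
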